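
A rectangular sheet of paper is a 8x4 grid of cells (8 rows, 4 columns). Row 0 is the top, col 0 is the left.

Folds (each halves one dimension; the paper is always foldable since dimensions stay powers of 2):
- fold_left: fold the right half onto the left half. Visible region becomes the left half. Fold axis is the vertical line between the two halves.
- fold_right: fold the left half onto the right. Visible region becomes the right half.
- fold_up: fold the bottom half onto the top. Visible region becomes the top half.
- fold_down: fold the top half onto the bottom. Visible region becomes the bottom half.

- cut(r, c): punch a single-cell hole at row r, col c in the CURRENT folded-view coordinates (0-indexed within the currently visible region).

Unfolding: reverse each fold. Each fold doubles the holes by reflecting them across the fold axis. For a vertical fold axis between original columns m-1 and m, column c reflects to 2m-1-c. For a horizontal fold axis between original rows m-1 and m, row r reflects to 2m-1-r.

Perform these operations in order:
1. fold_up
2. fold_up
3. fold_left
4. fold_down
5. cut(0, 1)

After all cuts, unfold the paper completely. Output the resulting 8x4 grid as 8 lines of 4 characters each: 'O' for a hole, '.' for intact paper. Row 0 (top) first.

Op 1 fold_up: fold axis h@4; visible region now rows[0,4) x cols[0,4) = 4x4
Op 2 fold_up: fold axis h@2; visible region now rows[0,2) x cols[0,4) = 2x4
Op 3 fold_left: fold axis v@2; visible region now rows[0,2) x cols[0,2) = 2x2
Op 4 fold_down: fold axis h@1; visible region now rows[1,2) x cols[0,2) = 1x2
Op 5 cut(0, 1): punch at orig (1,1); cuts so far [(1, 1)]; region rows[1,2) x cols[0,2) = 1x2
Unfold 1 (reflect across h@1): 2 holes -> [(0, 1), (1, 1)]
Unfold 2 (reflect across v@2): 4 holes -> [(0, 1), (0, 2), (1, 1), (1, 2)]
Unfold 3 (reflect across h@2): 8 holes -> [(0, 1), (0, 2), (1, 1), (1, 2), (2, 1), (2, 2), (3, 1), (3, 2)]
Unfold 4 (reflect across h@4): 16 holes -> [(0, 1), (0, 2), (1, 1), (1, 2), (2, 1), (2, 2), (3, 1), (3, 2), (4, 1), (4, 2), (5, 1), (5, 2), (6, 1), (6, 2), (7, 1), (7, 2)]

Answer: .OO.
.OO.
.OO.
.OO.
.OO.
.OO.
.OO.
.OO.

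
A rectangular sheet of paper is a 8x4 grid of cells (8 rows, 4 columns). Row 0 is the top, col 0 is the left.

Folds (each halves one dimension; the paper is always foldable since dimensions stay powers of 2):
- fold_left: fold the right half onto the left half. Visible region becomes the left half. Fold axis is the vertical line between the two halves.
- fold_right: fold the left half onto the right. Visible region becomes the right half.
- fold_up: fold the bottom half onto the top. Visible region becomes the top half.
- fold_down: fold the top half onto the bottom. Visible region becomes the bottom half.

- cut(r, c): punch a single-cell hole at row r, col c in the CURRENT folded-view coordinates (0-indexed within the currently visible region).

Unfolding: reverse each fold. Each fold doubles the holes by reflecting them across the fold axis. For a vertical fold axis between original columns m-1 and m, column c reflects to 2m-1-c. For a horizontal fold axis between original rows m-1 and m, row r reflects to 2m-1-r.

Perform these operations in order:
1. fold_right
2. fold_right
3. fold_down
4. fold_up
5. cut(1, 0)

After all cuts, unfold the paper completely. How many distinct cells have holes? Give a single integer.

Op 1 fold_right: fold axis v@2; visible region now rows[0,8) x cols[2,4) = 8x2
Op 2 fold_right: fold axis v@3; visible region now rows[0,8) x cols[3,4) = 8x1
Op 3 fold_down: fold axis h@4; visible region now rows[4,8) x cols[3,4) = 4x1
Op 4 fold_up: fold axis h@6; visible region now rows[4,6) x cols[3,4) = 2x1
Op 5 cut(1, 0): punch at orig (5,3); cuts so far [(5, 3)]; region rows[4,6) x cols[3,4) = 2x1
Unfold 1 (reflect across h@6): 2 holes -> [(5, 3), (6, 3)]
Unfold 2 (reflect across h@4): 4 holes -> [(1, 3), (2, 3), (5, 3), (6, 3)]
Unfold 3 (reflect across v@3): 8 holes -> [(1, 2), (1, 3), (2, 2), (2, 3), (5, 2), (5, 3), (6, 2), (6, 3)]
Unfold 4 (reflect across v@2): 16 holes -> [(1, 0), (1, 1), (1, 2), (1, 3), (2, 0), (2, 1), (2, 2), (2, 3), (5, 0), (5, 1), (5, 2), (5, 3), (6, 0), (6, 1), (6, 2), (6, 3)]

Answer: 16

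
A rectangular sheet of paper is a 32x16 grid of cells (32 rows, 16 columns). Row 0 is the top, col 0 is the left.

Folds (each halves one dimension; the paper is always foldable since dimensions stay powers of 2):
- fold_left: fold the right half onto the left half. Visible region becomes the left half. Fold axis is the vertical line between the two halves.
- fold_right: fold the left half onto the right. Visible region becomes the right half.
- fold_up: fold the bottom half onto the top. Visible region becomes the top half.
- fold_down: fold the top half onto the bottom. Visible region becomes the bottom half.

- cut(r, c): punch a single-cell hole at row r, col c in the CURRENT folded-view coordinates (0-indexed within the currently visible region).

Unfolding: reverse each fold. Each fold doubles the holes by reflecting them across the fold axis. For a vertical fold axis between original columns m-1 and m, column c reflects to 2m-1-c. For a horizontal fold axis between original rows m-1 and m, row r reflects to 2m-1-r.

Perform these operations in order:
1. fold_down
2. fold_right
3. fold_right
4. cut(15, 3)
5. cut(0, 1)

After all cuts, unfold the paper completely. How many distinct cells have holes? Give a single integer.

Op 1 fold_down: fold axis h@16; visible region now rows[16,32) x cols[0,16) = 16x16
Op 2 fold_right: fold axis v@8; visible region now rows[16,32) x cols[8,16) = 16x8
Op 3 fold_right: fold axis v@12; visible region now rows[16,32) x cols[12,16) = 16x4
Op 4 cut(15, 3): punch at orig (31,15); cuts so far [(31, 15)]; region rows[16,32) x cols[12,16) = 16x4
Op 5 cut(0, 1): punch at orig (16,13); cuts so far [(16, 13), (31, 15)]; region rows[16,32) x cols[12,16) = 16x4
Unfold 1 (reflect across v@12): 4 holes -> [(16, 10), (16, 13), (31, 8), (31, 15)]
Unfold 2 (reflect across v@8): 8 holes -> [(16, 2), (16, 5), (16, 10), (16, 13), (31, 0), (31, 7), (31, 8), (31, 15)]
Unfold 3 (reflect across h@16): 16 holes -> [(0, 0), (0, 7), (0, 8), (0, 15), (15, 2), (15, 5), (15, 10), (15, 13), (16, 2), (16, 5), (16, 10), (16, 13), (31, 0), (31, 7), (31, 8), (31, 15)]

Answer: 16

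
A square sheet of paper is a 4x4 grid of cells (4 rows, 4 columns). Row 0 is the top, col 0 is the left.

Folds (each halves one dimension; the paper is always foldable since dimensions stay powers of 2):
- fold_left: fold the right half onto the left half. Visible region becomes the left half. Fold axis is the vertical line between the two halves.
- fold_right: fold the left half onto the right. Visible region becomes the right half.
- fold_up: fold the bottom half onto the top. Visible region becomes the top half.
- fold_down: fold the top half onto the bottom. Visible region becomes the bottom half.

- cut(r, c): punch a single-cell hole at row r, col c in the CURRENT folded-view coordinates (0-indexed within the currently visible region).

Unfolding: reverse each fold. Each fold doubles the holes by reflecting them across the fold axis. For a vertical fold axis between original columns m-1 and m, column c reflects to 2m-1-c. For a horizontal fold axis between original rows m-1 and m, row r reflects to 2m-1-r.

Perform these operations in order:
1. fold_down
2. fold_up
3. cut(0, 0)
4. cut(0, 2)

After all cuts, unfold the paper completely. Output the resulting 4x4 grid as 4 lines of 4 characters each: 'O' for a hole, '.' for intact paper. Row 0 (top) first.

Op 1 fold_down: fold axis h@2; visible region now rows[2,4) x cols[0,4) = 2x4
Op 2 fold_up: fold axis h@3; visible region now rows[2,3) x cols[0,4) = 1x4
Op 3 cut(0, 0): punch at orig (2,0); cuts so far [(2, 0)]; region rows[2,3) x cols[0,4) = 1x4
Op 4 cut(0, 2): punch at orig (2,2); cuts so far [(2, 0), (2, 2)]; region rows[2,3) x cols[0,4) = 1x4
Unfold 1 (reflect across h@3): 4 holes -> [(2, 0), (2, 2), (3, 0), (3, 2)]
Unfold 2 (reflect across h@2): 8 holes -> [(0, 0), (0, 2), (1, 0), (1, 2), (2, 0), (2, 2), (3, 0), (3, 2)]

Answer: O.O.
O.O.
O.O.
O.O.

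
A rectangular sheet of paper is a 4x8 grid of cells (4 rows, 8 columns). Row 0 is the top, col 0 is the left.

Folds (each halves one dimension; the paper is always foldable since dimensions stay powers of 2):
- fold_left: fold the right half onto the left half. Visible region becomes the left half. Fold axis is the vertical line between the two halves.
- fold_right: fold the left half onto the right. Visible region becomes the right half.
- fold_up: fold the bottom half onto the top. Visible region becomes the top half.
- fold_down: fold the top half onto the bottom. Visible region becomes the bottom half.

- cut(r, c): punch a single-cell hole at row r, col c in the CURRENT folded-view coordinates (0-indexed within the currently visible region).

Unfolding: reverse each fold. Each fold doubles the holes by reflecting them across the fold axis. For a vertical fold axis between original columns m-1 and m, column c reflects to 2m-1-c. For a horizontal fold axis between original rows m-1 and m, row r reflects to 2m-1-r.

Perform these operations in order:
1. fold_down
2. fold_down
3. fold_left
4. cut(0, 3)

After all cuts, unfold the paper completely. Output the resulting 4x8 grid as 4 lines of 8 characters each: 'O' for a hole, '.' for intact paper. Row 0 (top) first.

Op 1 fold_down: fold axis h@2; visible region now rows[2,4) x cols[0,8) = 2x8
Op 2 fold_down: fold axis h@3; visible region now rows[3,4) x cols[0,8) = 1x8
Op 3 fold_left: fold axis v@4; visible region now rows[3,4) x cols[0,4) = 1x4
Op 4 cut(0, 3): punch at orig (3,3); cuts so far [(3, 3)]; region rows[3,4) x cols[0,4) = 1x4
Unfold 1 (reflect across v@4): 2 holes -> [(3, 3), (3, 4)]
Unfold 2 (reflect across h@3): 4 holes -> [(2, 3), (2, 4), (3, 3), (3, 4)]
Unfold 3 (reflect across h@2): 8 holes -> [(0, 3), (0, 4), (1, 3), (1, 4), (2, 3), (2, 4), (3, 3), (3, 4)]

Answer: ...OO...
...OO...
...OO...
...OO...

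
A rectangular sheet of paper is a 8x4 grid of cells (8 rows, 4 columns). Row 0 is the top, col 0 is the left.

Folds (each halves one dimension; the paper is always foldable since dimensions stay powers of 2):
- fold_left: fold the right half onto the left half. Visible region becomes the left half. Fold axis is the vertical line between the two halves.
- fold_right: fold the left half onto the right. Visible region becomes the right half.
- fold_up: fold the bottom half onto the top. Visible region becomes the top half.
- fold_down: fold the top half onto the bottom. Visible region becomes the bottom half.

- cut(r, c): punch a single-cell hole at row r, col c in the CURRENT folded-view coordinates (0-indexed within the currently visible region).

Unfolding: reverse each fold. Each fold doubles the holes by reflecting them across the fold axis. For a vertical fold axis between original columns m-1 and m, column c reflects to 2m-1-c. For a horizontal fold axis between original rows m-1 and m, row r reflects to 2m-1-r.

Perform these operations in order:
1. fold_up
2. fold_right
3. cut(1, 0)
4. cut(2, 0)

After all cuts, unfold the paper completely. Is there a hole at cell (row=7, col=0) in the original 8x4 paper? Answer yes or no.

Op 1 fold_up: fold axis h@4; visible region now rows[0,4) x cols[0,4) = 4x4
Op 2 fold_right: fold axis v@2; visible region now rows[0,4) x cols[2,4) = 4x2
Op 3 cut(1, 0): punch at orig (1,2); cuts so far [(1, 2)]; region rows[0,4) x cols[2,4) = 4x2
Op 4 cut(2, 0): punch at orig (2,2); cuts so far [(1, 2), (2, 2)]; region rows[0,4) x cols[2,4) = 4x2
Unfold 1 (reflect across v@2): 4 holes -> [(1, 1), (1, 2), (2, 1), (2, 2)]
Unfold 2 (reflect across h@4): 8 holes -> [(1, 1), (1, 2), (2, 1), (2, 2), (5, 1), (5, 2), (6, 1), (6, 2)]
Holes: [(1, 1), (1, 2), (2, 1), (2, 2), (5, 1), (5, 2), (6, 1), (6, 2)]

Answer: no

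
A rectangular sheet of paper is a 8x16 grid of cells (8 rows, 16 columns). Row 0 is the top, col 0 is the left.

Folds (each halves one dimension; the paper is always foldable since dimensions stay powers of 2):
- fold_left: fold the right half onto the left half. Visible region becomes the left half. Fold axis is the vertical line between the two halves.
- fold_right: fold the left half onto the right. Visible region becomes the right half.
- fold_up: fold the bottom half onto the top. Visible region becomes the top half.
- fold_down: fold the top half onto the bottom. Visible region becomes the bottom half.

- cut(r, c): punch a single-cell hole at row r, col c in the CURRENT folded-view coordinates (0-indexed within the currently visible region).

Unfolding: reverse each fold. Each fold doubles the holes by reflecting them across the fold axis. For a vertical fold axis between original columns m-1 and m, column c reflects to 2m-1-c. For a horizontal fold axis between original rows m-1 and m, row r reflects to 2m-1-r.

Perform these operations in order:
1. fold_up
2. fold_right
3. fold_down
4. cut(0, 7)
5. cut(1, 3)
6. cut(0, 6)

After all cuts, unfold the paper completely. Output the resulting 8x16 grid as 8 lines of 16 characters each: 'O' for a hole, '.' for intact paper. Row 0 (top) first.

Answer: ....O......O....
OO............OO
OO............OO
....O......O....
....O......O....
OO............OO
OO............OO
....O......O....

Derivation:
Op 1 fold_up: fold axis h@4; visible region now rows[0,4) x cols[0,16) = 4x16
Op 2 fold_right: fold axis v@8; visible region now rows[0,4) x cols[8,16) = 4x8
Op 3 fold_down: fold axis h@2; visible region now rows[2,4) x cols[8,16) = 2x8
Op 4 cut(0, 7): punch at orig (2,15); cuts so far [(2, 15)]; region rows[2,4) x cols[8,16) = 2x8
Op 5 cut(1, 3): punch at orig (3,11); cuts so far [(2, 15), (3, 11)]; region rows[2,4) x cols[8,16) = 2x8
Op 6 cut(0, 6): punch at orig (2,14); cuts so far [(2, 14), (2, 15), (3, 11)]; region rows[2,4) x cols[8,16) = 2x8
Unfold 1 (reflect across h@2): 6 holes -> [(0, 11), (1, 14), (1, 15), (2, 14), (2, 15), (3, 11)]
Unfold 2 (reflect across v@8): 12 holes -> [(0, 4), (0, 11), (1, 0), (1, 1), (1, 14), (1, 15), (2, 0), (2, 1), (2, 14), (2, 15), (3, 4), (3, 11)]
Unfold 3 (reflect across h@4): 24 holes -> [(0, 4), (0, 11), (1, 0), (1, 1), (1, 14), (1, 15), (2, 0), (2, 1), (2, 14), (2, 15), (3, 4), (3, 11), (4, 4), (4, 11), (5, 0), (5, 1), (5, 14), (5, 15), (6, 0), (6, 1), (6, 14), (6, 15), (7, 4), (7, 11)]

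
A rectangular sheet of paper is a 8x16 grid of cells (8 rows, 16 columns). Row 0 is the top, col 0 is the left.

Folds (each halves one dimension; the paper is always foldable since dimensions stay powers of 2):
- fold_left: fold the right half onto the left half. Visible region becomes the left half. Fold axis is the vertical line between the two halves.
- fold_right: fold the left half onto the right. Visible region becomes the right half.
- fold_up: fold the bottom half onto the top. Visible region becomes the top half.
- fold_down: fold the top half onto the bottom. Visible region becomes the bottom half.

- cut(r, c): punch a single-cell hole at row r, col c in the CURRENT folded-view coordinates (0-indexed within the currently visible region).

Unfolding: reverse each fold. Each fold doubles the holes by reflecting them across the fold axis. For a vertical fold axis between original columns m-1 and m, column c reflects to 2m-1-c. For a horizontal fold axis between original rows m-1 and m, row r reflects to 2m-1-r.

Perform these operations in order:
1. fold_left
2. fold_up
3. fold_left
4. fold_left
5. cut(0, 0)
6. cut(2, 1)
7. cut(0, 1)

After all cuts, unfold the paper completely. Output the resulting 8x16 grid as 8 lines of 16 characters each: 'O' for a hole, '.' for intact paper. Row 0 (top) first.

Answer: OOOOOOOOOOOOOOOO
................
.OO..OO..OO..OO.
................
................
.OO..OO..OO..OO.
................
OOOOOOOOOOOOOOOO

Derivation:
Op 1 fold_left: fold axis v@8; visible region now rows[0,8) x cols[0,8) = 8x8
Op 2 fold_up: fold axis h@4; visible region now rows[0,4) x cols[0,8) = 4x8
Op 3 fold_left: fold axis v@4; visible region now rows[0,4) x cols[0,4) = 4x4
Op 4 fold_left: fold axis v@2; visible region now rows[0,4) x cols[0,2) = 4x2
Op 5 cut(0, 0): punch at orig (0,0); cuts so far [(0, 0)]; region rows[0,4) x cols[0,2) = 4x2
Op 6 cut(2, 1): punch at orig (2,1); cuts so far [(0, 0), (2, 1)]; region rows[0,4) x cols[0,2) = 4x2
Op 7 cut(0, 1): punch at orig (0,1); cuts so far [(0, 0), (0, 1), (2, 1)]; region rows[0,4) x cols[0,2) = 4x2
Unfold 1 (reflect across v@2): 6 holes -> [(0, 0), (0, 1), (0, 2), (0, 3), (2, 1), (2, 2)]
Unfold 2 (reflect across v@4): 12 holes -> [(0, 0), (0, 1), (0, 2), (0, 3), (0, 4), (0, 5), (0, 6), (0, 7), (2, 1), (2, 2), (2, 5), (2, 6)]
Unfold 3 (reflect across h@4): 24 holes -> [(0, 0), (0, 1), (0, 2), (0, 3), (0, 4), (0, 5), (0, 6), (0, 7), (2, 1), (2, 2), (2, 5), (2, 6), (5, 1), (5, 2), (5, 5), (5, 6), (7, 0), (7, 1), (7, 2), (7, 3), (7, 4), (7, 5), (7, 6), (7, 7)]
Unfold 4 (reflect across v@8): 48 holes -> [(0, 0), (0, 1), (0, 2), (0, 3), (0, 4), (0, 5), (0, 6), (0, 7), (0, 8), (0, 9), (0, 10), (0, 11), (0, 12), (0, 13), (0, 14), (0, 15), (2, 1), (2, 2), (2, 5), (2, 6), (2, 9), (2, 10), (2, 13), (2, 14), (5, 1), (5, 2), (5, 5), (5, 6), (5, 9), (5, 10), (5, 13), (5, 14), (7, 0), (7, 1), (7, 2), (7, 3), (7, 4), (7, 5), (7, 6), (7, 7), (7, 8), (7, 9), (7, 10), (7, 11), (7, 12), (7, 13), (7, 14), (7, 15)]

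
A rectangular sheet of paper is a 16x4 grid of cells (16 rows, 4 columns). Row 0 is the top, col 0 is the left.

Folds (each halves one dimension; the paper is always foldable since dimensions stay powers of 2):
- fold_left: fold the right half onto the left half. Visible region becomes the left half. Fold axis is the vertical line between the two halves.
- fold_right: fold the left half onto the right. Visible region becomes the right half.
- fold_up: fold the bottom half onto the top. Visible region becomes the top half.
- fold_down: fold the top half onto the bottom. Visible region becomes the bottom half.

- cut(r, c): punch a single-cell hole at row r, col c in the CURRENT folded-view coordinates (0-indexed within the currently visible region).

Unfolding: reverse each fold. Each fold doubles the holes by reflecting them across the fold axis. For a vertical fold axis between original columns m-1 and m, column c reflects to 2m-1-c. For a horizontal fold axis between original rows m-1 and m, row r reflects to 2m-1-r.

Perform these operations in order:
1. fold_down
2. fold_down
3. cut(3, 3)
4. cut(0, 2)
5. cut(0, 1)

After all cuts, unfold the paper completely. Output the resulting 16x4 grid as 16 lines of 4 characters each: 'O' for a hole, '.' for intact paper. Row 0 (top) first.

Answer: ...O
....
....
.OO.
.OO.
....
....
...O
...O
....
....
.OO.
.OO.
....
....
...O

Derivation:
Op 1 fold_down: fold axis h@8; visible region now rows[8,16) x cols[0,4) = 8x4
Op 2 fold_down: fold axis h@12; visible region now rows[12,16) x cols[0,4) = 4x4
Op 3 cut(3, 3): punch at orig (15,3); cuts so far [(15, 3)]; region rows[12,16) x cols[0,4) = 4x4
Op 4 cut(0, 2): punch at orig (12,2); cuts so far [(12, 2), (15, 3)]; region rows[12,16) x cols[0,4) = 4x4
Op 5 cut(0, 1): punch at orig (12,1); cuts so far [(12, 1), (12, 2), (15, 3)]; region rows[12,16) x cols[0,4) = 4x4
Unfold 1 (reflect across h@12): 6 holes -> [(8, 3), (11, 1), (11, 2), (12, 1), (12, 2), (15, 3)]
Unfold 2 (reflect across h@8): 12 holes -> [(0, 3), (3, 1), (3, 2), (4, 1), (4, 2), (7, 3), (8, 3), (11, 1), (11, 2), (12, 1), (12, 2), (15, 3)]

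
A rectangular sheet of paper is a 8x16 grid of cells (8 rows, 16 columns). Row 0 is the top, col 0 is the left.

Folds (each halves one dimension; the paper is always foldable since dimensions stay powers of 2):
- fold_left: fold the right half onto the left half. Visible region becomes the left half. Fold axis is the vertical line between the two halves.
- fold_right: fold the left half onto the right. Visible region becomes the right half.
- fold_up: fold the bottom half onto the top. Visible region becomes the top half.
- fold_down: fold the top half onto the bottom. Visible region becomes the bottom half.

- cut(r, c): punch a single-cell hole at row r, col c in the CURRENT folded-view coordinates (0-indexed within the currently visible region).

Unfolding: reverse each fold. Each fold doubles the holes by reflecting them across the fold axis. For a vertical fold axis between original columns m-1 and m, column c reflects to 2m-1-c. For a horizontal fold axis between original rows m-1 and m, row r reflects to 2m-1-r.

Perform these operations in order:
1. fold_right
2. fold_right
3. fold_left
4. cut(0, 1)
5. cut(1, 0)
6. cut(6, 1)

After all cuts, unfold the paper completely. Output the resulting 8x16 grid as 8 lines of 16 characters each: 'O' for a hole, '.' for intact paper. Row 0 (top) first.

Answer: .OO..OO..OO..OO.
O..OO..OO..OO..O
................
................
................
................
.OO..OO..OO..OO.
................

Derivation:
Op 1 fold_right: fold axis v@8; visible region now rows[0,8) x cols[8,16) = 8x8
Op 2 fold_right: fold axis v@12; visible region now rows[0,8) x cols[12,16) = 8x4
Op 3 fold_left: fold axis v@14; visible region now rows[0,8) x cols[12,14) = 8x2
Op 4 cut(0, 1): punch at orig (0,13); cuts so far [(0, 13)]; region rows[0,8) x cols[12,14) = 8x2
Op 5 cut(1, 0): punch at orig (1,12); cuts so far [(0, 13), (1, 12)]; region rows[0,8) x cols[12,14) = 8x2
Op 6 cut(6, 1): punch at orig (6,13); cuts so far [(0, 13), (1, 12), (6, 13)]; region rows[0,8) x cols[12,14) = 8x2
Unfold 1 (reflect across v@14): 6 holes -> [(0, 13), (0, 14), (1, 12), (1, 15), (6, 13), (6, 14)]
Unfold 2 (reflect across v@12): 12 holes -> [(0, 9), (0, 10), (0, 13), (0, 14), (1, 8), (1, 11), (1, 12), (1, 15), (6, 9), (6, 10), (6, 13), (6, 14)]
Unfold 3 (reflect across v@8): 24 holes -> [(0, 1), (0, 2), (0, 5), (0, 6), (0, 9), (0, 10), (0, 13), (0, 14), (1, 0), (1, 3), (1, 4), (1, 7), (1, 8), (1, 11), (1, 12), (1, 15), (6, 1), (6, 2), (6, 5), (6, 6), (6, 9), (6, 10), (6, 13), (6, 14)]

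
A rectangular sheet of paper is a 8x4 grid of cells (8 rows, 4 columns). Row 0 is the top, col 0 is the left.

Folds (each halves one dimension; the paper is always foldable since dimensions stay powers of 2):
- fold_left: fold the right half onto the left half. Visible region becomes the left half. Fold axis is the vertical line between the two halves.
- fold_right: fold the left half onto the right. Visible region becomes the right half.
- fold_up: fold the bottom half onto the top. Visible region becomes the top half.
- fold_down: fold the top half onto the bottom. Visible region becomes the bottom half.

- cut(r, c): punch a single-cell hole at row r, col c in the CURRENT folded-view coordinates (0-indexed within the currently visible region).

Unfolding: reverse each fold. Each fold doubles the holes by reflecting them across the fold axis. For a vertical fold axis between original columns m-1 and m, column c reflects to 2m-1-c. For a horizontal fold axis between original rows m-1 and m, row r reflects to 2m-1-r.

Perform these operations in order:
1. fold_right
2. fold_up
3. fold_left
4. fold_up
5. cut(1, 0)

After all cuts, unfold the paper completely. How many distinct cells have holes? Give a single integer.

Answer: 16

Derivation:
Op 1 fold_right: fold axis v@2; visible region now rows[0,8) x cols[2,4) = 8x2
Op 2 fold_up: fold axis h@4; visible region now rows[0,4) x cols[2,4) = 4x2
Op 3 fold_left: fold axis v@3; visible region now rows[0,4) x cols[2,3) = 4x1
Op 4 fold_up: fold axis h@2; visible region now rows[0,2) x cols[2,3) = 2x1
Op 5 cut(1, 0): punch at orig (1,2); cuts so far [(1, 2)]; region rows[0,2) x cols[2,3) = 2x1
Unfold 1 (reflect across h@2): 2 holes -> [(1, 2), (2, 2)]
Unfold 2 (reflect across v@3): 4 holes -> [(1, 2), (1, 3), (2, 2), (2, 3)]
Unfold 3 (reflect across h@4): 8 holes -> [(1, 2), (1, 3), (2, 2), (2, 3), (5, 2), (5, 3), (6, 2), (6, 3)]
Unfold 4 (reflect across v@2): 16 holes -> [(1, 0), (1, 1), (1, 2), (1, 3), (2, 0), (2, 1), (2, 2), (2, 3), (5, 0), (5, 1), (5, 2), (5, 3), (6, 0), (6, 1), (6, 2), (6, 3)]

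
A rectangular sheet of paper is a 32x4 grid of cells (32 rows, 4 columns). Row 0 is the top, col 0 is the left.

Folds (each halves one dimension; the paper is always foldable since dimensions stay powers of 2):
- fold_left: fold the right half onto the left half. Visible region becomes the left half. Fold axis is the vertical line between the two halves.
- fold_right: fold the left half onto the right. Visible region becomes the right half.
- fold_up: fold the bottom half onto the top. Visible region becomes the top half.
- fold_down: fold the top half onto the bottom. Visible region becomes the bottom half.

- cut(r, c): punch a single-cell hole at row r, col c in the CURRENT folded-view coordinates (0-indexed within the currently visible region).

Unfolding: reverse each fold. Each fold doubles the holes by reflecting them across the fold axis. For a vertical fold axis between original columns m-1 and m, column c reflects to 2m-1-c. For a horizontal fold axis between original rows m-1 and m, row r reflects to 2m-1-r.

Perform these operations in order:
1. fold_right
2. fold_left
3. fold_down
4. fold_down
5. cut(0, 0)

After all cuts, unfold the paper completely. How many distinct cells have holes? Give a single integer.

Answer: 16

Derivation:
Op 1 fold_right: fold axis v@2; visible region now rows[0,32) x cols[2,4) = 32x2
Op 2 fold_left: fold axis v@3; visible region now rows[0,32) x cols[2,3) = 32x1
Op 3 fold_down: fold axis h@16; visible region now rows[16,32) x cols[2,3) = 16x1
Op 4 fold_down: fold axis h@24; visible region now rows[24,32) x cols[2,3) = 8x1
Op 5 cut(0, 0): punch at orig (24,2); cuts so far [(24, 2)]; region rows[24,32) x cols[2,3) = 8x1
Unfold 1 (reflect across h@24): 2 holes -> [(23, 2), (24, 2)]
Unfold 2 (reflect across h@16): 4 holes -> [(7, 2), (8, 2), (23, 2), (24, 2)]
Unfold 3 (reflect across v@3): 8 holes -> [(7, 2), (7, 3), (8, 2), (8, 3), (23, 2), (23, 3), (24, 2), (24, 3)]
Unfold 4 (reflect across v@2): 16 holes -> [(7, 0), (7, 1), (7, 2), (7, 3), (8, 0), (8, 1), (8, 2), (8, 3), (23, 0), (23, 1), (23, 2), (23, 3), (24, 0), (24, 1), (24, 2), (24, 3)]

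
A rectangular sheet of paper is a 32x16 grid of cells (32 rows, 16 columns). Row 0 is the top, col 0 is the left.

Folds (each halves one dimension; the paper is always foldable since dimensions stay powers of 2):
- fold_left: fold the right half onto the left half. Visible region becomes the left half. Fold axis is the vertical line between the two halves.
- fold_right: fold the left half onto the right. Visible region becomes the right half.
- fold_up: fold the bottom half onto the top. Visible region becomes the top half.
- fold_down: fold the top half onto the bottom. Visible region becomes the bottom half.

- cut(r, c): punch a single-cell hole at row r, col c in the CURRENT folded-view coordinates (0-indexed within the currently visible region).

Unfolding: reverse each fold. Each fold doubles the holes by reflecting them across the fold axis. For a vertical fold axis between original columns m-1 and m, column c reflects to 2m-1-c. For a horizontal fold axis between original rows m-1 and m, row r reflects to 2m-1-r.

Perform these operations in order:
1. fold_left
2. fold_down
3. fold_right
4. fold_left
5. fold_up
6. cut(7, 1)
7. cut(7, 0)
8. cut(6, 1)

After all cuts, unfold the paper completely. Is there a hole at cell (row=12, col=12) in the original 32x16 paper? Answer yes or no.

Answer: no

Derivation:
Op 1 fold_left: fold axis v@8; visible region now rows[0,32) x cols[0,8) = 32x8
Op 2 fold_down: fold axis h@16; visible region now rows[16,32) x cols[0,8) = 16x8
Op 3 fold_right: fold axis v@4; visible region now rows[16,32) x cols[4,8) = 16x4
Op 4 fold_left: fold axis v@6; visible region now rows[16,32) x cols[4,6) = 16x2
Op 5 fold_up: fold axis h@24; visible region now rows[16,24) x cols[4,6) = 8x2
Op 6 cut(7, 1): punch at orig (23,5); cuts so far [(23, 5)]; region rows[16,24) x cols[4,6) = 8x2
Op 7 cut(7, 0): punch at orig (23,4); cuts so far [(23, 4), (23, 5)]; region rows[16,24) x cols[4,6) = 8x2
Op 8 cut(6, 1): punch at orig (22,5); cuts so far [(22, 5), (23, 4), (23, 5)]; region rows[16,24) x cols[4,6) = 8x2
Unfold 1 (reflect across h@24): 6 holes -> [(22, 5), (23, 4), (23, 5), (24, 4), (24, 5), (25, 5)]
Unfold 2 (reflect across v@6): 12 holes -> [(22, 5), (22, 6), (23, 4), (23, 5), (23, 6), (23, 7), (24, 4), (24, 5), (24, 6), (24, 7), (25, 5), (25, 6)]
Unfold 3 (reflect across v@4): 24 holes -> [(22, 1), (22, 2), (22, 5), (22, 6), (23, 0), (23, 1), (23, 2), (23, 3), (23, 4), (23, 5), (23, 6), (23, 7), (24, 0), (24, 1), (24, 2), (24, 3), (24, 4), (24, 5), (24, 6), (24, 7), (25, 1), (25, 2), (25, 5), (25, 6)]
Unfold 4 (reflect across h@16): 48 holes -> [(6, 1), (6, 2), (6, 5), (6, 6), (7, 0), (7, 1), (7, 2), (7, 3), (7, 4), (7, 5), (7, 6), (7, 7), (8, 0), (8, 1), (8, 2), (8, 3), (8, 4), (8, 5), (8, 6), (8, 7), (9, 1), (9, 2), (9, 5), (9, 6), (22, 1), (22, 2), (22, 5), (22, 6), (23, 0), (23, 1), (23, 2), (23, 3), (23, 4), (23, 5), (23, 6), (23, 7), (24, 0), (24, 1), (24, 2), (24, 3), (24, 4), (24, 5), (24, 6), (24, 7), (25, 1), (25, 2), (25, 5), (25, 6)]
Unfold 5 (reflect across v@8): 96 holes -> [(6, 1), (6, 2), (6, 5), (6, 6), (6, 9), (6, 10), (6, 13), (6, 14), (7, 0), (7, 1), (7, 2), (7, 3), (7, 4), (7, 5), (7, 6), (7, 7), (7, 8), (7, 9), (7, 10), (7, 11), (7, 12), (7, 13), (7, 14), (7, 15), (8, 0), (8, 1), (8, 2), (8, 3), (8, 4), (8, 5), (8, 6), (8, 7), (8, 8), (8, 9), (8, 10), (8, 11), (8, 12), (8, 13), (8, 14), (8, 15), (9, 1), (9, 2), (9, 5), (9, 6), (9, 9), (9, 10), (9, 13), (9, 14), (22, 1), (22, 2), (22, 5), (22, 6), (22, 9), (22, 10), (22, 13), (22, 14), (23, 0), (23, 1), (23, 2), (23, 3), (23, 4), (23, 5), (23, 6), (23, 7), (23, 8), (23, 9), (23, 10), (23, 11), (23, 12), (23, 13), (23, 14), (23, 15), (24, 0), (24, 1), (24, 2), (24, 3), (24, 4), (24, 5), (24, 6), (24, 7), (24, 8), (24, 9), (24, 10), (24, 11), (24, 12), (24, 13), (24, 14), (24, 15), (25, 1), (25, 2), (25, 5), (25, 6), (25, 9), (25, 10), (25, 13), (25, 14)]
Holes: [(6, 1), (6, 2), (6, 5), (6, 6), (6, 9), (6, 10), (6, 13), (6, 14), (7, 0), (7, 1), (7, 2), (7, 3), (7, 4), (7, 5), (7, 6), (7, 7), (7, 8), (7, 9), (7, 10), (7, 11), (7, 12), (7, 13), (7, 14), (7, 15), (8, 0), (8, 1), (8, 2), (8, 3), (8, 4), (8, 5), (8, 6), (8, 7), (8, 8), (8, 9), (8, 10), (8, 11), (8, 12), (8, 13), (8, 14), (8, 15), (9, 1), (9, 2), (9, 5), (9, 6), (9, 9), (9, 10), (9, 13), (9, 14), (22, 1), (22, 2), (22, 5), (22, 6), (22, 9), (22, 10), (22, 13), (22, 14), (23, 0), (23, 1), (23, 2), (23, 3), (23, 4), (23, 5), (23, 6), (23, 7), (23, 8), (23, 9), (23, 10), (23, 11), (23, 12), (23, 13), (23, 14), (23, 15), (24, 0), (24, 1), (24, 2), (24, 3), (24, 4), (24, 5), (24, 6), (24, 7), (24, 8), (24, 9), (24, 10), (24, 11), (24, 12), (24, 13), (24, 14), (24, 15), (25, 1), (25, 2), (25, 5), (25, 6), (25, 9), (25, 10), (25, 13), (25, 14)]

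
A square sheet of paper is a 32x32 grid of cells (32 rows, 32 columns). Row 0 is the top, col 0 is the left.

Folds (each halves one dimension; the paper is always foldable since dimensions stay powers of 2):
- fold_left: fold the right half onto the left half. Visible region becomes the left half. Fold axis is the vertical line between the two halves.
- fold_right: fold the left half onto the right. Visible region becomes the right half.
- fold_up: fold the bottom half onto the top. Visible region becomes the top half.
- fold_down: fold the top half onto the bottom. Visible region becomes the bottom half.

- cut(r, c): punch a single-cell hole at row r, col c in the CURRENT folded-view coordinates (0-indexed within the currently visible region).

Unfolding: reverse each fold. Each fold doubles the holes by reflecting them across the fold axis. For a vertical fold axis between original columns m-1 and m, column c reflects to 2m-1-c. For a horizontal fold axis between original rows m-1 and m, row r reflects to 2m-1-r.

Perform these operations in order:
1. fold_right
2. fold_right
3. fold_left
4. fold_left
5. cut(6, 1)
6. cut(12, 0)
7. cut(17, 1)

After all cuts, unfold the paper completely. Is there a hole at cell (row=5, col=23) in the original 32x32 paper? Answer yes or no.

Op 1 fold_right: fold axis v@16; visible region now rows[0,32) x cols[16,32) = 32x16
Op 2 fold_right: fold axis v@24; visible region now rows[0,32) x cols[24,32) = 32x8
Op 3 fold_left: fold axis v@28; visible region now rows[0,32) x cols[24,28) = 32x4
Op 4 fold_left: fold axis v@26; visible region now rows[0,32) x cols[24,26) = 32x2
Op 5 cut(6, 1): punch at orig (6,25); cuts so far [(6, 25)]; region rows[0,32) x cols[24,26) = 32x2
Op 6 cut(12, 0): punch at orig (12,24); cuts so far [(6, 25), (12, 24)]; region rows[0,32) x cols[24,26) = 32x2
Op 7 cut(17, 1): punch at orig (17,25); cuts so far [(6, 25), (12, 24), (17, 25)]; region rows[0,32) x cols[24,26) = 32x2
Unfold 1 (reflect across v@26): 6 holes -> [(6, 25), (6, 26), (12, 24), (12, 27), (17, 25), (17, 26)]
Unfold 2 (reflect across v@28): 12 holes -> [(6, 25), (6, 26), (6, 29), (6, 30), (12, 24), (12, 27), (12, 28), (12, 31), (17, 25), (17, 26), (17, 29), (17, 30)]
Unfold 3 (reflect across v@24): 24 holes -> [(6, 17), (6, 18), (6, 21), (6, 22), (6, 25), (6, 26), (6, 29), (6, 30), (12, 16), (12, 19), (12, 20), (12, 23), (12, 24), (12, 27), (12, 28), (12, 31), (17, 17), (17, 18), (17, 21), (17, 22), (17, 25), (17, 26), (17, 29), (17, 30)]
Unfold 4 (reflect across v@16): 48 holes -> [(6, 1), (6, 2), (6, 5), (6, 6), (6, 9), (6, 10), (6, 13), (6, 14), (6, 17), (6, 18), (6, 21), (6, 22), (6, 25), (6, 26), (6, 29), (6, 30), (12, 0), (12, 3), (12, 4), (12, 7), (12, 8), (12, 11), (12, 12), (12, 15), (12, 16), (12, 19), (12, 20), (12, 23), (12, 24), (12, 27), (12, 28), (12, 31), (17, 1), (17, 2), (17, 5), (17, 6), (17, 9), (17, 10), (17, 13), (17, 14), (17, 17), (17, 18), (17, 21), (17, 22), (17, 25), (17, 26), (17, 29), (17, 30)]
Holes: [(6, 1), (6, 2), (6, 5), (6, 6), (6, 9), (6, 10), (6, 13), (6, 14), (6, 17), (6, 18), (6, 21), (6, 22), (6, 25), (6, 26), (6, 29), (6, 30), (12, 0), (12, 3), (12, 4), (12, 7), (12, 8), (12, 11), (12, 12), (12, 15), (12, 16), (12, 19), (12, 20), (12, 23), (12, 24), (12, 27), (12, 28), (12, 31), (17, 1), (17, 2), (17, 5), (17, 6), (17, 9), (17, 10), (17, 13), (17, 14), (17, 17), (17, 18), (17, 21), (17, 22), (17, 25), (17, 26), (17, 29), (17, 30)]

Answer: no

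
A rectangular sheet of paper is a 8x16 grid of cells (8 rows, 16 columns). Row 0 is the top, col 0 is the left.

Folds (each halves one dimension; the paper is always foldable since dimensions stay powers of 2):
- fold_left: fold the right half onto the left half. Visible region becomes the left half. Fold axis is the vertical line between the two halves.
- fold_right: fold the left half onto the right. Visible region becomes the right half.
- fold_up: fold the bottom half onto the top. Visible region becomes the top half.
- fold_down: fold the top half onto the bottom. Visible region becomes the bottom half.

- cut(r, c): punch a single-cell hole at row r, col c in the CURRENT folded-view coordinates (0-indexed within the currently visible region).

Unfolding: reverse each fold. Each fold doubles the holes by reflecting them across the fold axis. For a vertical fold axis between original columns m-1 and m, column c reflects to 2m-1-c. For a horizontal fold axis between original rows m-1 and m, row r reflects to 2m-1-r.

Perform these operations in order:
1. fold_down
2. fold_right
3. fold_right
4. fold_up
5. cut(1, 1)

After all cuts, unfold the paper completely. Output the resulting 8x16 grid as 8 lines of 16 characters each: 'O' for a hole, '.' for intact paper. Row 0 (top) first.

Op 1 fold_down: fold axis h@4; visible region now rows[4,8) x cols[0,16) = 4x16
Op 2 fold_right: fold axis v@8; visible region now rows[4,8) x cols[8,16) = 4x8
Op 3 fold_right: fold axis v@12; visible region now rows[4,8) x cols[12,16) = 4x4
Op 4 fold_up: fold axis h@6; visible region now rows[4,6) x cols[12,16) = 2x4
Op 5 cut(1, 1): punch at orig (5,13); cuts so far [(5, 13)]; region rows[4,6) x cols[12,16) = 2x4
Unfold 1 (reflect across h@6): 2 holes -> [(5, 13), (6, 13)]
Unfold 2 (reflect across v@12): 4 holes -> [(5, 10), (5, 13), (6, 10), (6, 13)]
Unfold 3 (reflect across v@8): 8 holes -> [(5, 2), (5, 5), (5, 10), (5, 13), (6, 2), (6, 5), (6, 10), (6, 13)]
Unfold 4 (reflect across h@4): 16 holes -> [(1, 2), (1, 5), (1, 10), (1, 13), (2, 2), (2, 5), (2, 10), (2, 13), (5, 2), (5, 5), (5, 10), (5, 13), (6, 2), (6, 5), (6, 10), (6, 13)]

Answer: ................
..O..O....O..O..
..O..O....O..O..
................
................
..O..O....O..O..
..O..O....O..O..
................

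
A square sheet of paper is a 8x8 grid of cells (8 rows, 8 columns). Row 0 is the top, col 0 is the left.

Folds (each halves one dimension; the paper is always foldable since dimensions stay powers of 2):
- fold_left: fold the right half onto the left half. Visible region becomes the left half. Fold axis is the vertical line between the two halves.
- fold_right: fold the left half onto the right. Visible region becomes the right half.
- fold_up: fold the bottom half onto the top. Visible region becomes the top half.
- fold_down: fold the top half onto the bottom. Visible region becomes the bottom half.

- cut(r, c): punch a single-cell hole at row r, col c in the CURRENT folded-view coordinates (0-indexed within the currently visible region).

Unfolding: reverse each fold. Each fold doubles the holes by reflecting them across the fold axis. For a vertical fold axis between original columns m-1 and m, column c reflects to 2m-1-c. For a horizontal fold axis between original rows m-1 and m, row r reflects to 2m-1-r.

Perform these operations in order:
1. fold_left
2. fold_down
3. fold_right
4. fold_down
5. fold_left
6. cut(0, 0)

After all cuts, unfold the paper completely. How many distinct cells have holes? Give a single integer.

Answer: 32

Derivation:
Op 1 fold_left: fold axis v@4; visible region now rows[0,8) x cols[0,4) = 8x4
Op 2 fold_down: fold axis h@4; visible region now rows[4,8) x cols[0,4) = 4x4
Op 3 fold_right: fold axis v@2; visible region now rows[4,8) x cols[2,4) = 4x2
Op 4 fold_down: fold axis h@6; visible region now rows[6,8) x cols[2,4) = 2x2
Op 5 fold_left: fold axis v@3; visible region now rows[6,8) x cols[2,3) = 2x1
Op 6 cut(0, 0): punch at orig (6,2); cuts so far [(6, 2)]; region rows[6,8) x cols[2,3) = 2x1
Unfold 1 (reflect across v@3): 2 holes -> [(6, 2), (6, 3)]
Unfold 2 (reflect across h@6): 4 holes -> [(5, 2), (5, 3), (6, 2), (6, 3)]
Unfold 3 (reflect across v@2): 8 holes -> [(5, 0), (5, 1), (5, 2), (5, 3), (6, 0), (6, 1), (6, 2), (6, 3)]
Unfold 4 (reflect across h@4): 16 holes -> [(1, 0), (1, 1), (1, 2), (1, 3), (2, 0), (2, 1), (2, 2), (2, 3), (5, 0), (5, 1), (5, 2), (5, 3), (6, 0), (6, 1), (6, 2), (6, 3)]
Unfold 5 (reflect across v@4): 32 holes -> [(1, 0), (1, 1), (1, 2), (1, 3), (1, 4), (1, 5), (1, 6), (1, 7), (2, 0), (2, 1), (2, 2), (2, 3), (2, 4), (2, 5), (2, 6), (2, 7), (5, 0), (5, 1), (5, 2), (5, 3), (5, 4), (5, 5), (5, 6), (5, 7), (6, 0), (6, 1), (6, 2), (6, 3), (6, 4), (6, 5), (6, 6), (6, 7)]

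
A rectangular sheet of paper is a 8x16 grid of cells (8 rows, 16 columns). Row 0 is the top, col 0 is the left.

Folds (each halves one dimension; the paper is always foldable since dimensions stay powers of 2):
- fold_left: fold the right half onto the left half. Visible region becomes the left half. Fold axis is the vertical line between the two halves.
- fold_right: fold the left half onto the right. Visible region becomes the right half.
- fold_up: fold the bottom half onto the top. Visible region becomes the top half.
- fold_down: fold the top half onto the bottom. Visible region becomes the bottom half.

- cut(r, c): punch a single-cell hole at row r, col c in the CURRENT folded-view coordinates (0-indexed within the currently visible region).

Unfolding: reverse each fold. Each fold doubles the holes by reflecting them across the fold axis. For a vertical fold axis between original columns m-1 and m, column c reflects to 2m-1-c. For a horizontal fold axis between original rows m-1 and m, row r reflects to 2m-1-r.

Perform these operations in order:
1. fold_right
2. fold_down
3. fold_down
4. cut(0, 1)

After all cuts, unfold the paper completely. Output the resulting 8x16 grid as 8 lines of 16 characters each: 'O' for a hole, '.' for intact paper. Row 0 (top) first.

Op 1 fold_right: fold axis v@8; visible region now rows[0,8) x cols[8,16) = 8x8
Op 2 fold_down: fold axis h@4; visible region now rows[4,8) x cols[8,16) = 4x8
Op 3 fold_down: fold axis h@6; visible region now rows[6,8) x cols[8,16) = 2x8
Op 4 cut(0, 1): punch at orig (6,9); cuts so far [(6, 9)]; region rows[6,8) x cols[8,16) = 2x8
Unfold 1 (reflect across h@6): 2 holes -> [(5, 9), (6, 9)]
Unfold 2 (reflect across h@4): 4 holes -> [(1, 9), (2, 9), (5, 9), (6, 9)]
Unfold 3 (reflect across v@8): 8 holes -> [(1, 6), (1, 9), (2, 6), (2, 9), (5, 6), (5, 9), (6, 6), (6, 9)]

Answer: ................
......O..O......
......O..O......
................
................
......O..O......
......O..O......
................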